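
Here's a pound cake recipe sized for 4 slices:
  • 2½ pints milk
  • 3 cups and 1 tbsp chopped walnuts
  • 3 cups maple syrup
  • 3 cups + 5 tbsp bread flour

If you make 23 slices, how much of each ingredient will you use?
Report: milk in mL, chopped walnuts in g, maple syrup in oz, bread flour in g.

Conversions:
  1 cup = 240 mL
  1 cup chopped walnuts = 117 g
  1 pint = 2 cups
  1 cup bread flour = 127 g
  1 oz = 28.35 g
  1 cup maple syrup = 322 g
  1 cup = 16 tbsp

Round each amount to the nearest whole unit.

milk: 6900 mL; chopped walnuts: 2060 g; maple syrup: 196 oz; bread flour: 2419 g

Scaling factor: 23/4 = 5.75.
milk: 2.5 pint × 23/4 × 2 cup/pint × 240 mL/cup = 6900 mL
chopped walnuts: (3 cup + 1 tbsp = 3.0625 cup) × 23/4 × 117 g/cup ≈ 2060 g
maple syrup: 3 cup × 23/4 × 322 g/cup ÷ 28.35 g/oz ≈ 196 oz
bread flour: (3 cup + 5 tbsp = 3.3125 cup) × 23/4 × 127 g/cup ≈ 2419 g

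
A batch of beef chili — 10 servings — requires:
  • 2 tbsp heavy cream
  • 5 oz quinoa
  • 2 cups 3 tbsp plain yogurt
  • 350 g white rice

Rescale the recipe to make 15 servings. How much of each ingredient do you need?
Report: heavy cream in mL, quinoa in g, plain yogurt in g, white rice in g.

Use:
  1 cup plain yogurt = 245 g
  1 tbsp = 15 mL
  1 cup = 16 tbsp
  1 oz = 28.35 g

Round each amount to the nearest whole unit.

Scaling factor: 15/10 = 3/2 = 1.5.
heavy cream: 2 tbsp × 3/2 × 15 mL/tbsp = 45 mL
quinoa: 5 oz × 3/2 × 28.35 g/oz ≈ 213 g
plain yogurt: (2 cup + 3 tbsp = 2.1875 cup) × 3/2 × 245 g/cup ≈ 804 g
white rice: 350 g × 3/2 = 525 g

heavy cream: 45 mL; quinoa: 213 g; plain yogurt: 804 g; white rice: 525 g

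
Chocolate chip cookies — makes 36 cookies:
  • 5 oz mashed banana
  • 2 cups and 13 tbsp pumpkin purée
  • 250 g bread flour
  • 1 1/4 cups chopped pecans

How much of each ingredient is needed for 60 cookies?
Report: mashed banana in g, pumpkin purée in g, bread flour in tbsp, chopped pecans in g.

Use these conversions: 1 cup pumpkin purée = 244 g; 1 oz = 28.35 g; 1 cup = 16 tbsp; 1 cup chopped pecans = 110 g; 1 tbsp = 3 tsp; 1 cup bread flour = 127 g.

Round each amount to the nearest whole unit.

mashed banana: 236 g; pumpkin purée: 1144 g; bread flour: 52 tbsp; chopped pecans: 229 g

Scaling factor: 60/36 = 5/3.
mashed banana: 5 oz × 5/3 × 28.35 g/oz ≈ 236 g
pumpkin purée: (2 cup + 13 tbsp = 2.8125 cup) × 5/3 × 244 g/cup ≈ 1144 g
bread flour: 250 g × 5/3 ÷ 127 g/cup × 16 tbsp/cup ≈ 52 tbsp
chopped pecans: 1.25 cup × 5/3 × 110 g/cup ≈ 229 g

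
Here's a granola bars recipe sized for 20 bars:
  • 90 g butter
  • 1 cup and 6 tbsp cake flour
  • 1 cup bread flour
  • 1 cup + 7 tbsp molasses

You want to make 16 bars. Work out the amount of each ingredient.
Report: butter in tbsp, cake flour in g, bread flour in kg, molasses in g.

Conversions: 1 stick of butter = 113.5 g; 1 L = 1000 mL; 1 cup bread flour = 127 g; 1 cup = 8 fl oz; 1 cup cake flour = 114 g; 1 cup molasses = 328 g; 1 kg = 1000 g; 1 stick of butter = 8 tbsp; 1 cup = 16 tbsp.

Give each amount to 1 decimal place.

Scaling factor: 16/20 = 4/5 = 0.8.
butter: 90 g × 4/5 ÷ 113.5 g/stick × 8 tbsp/stick ≈ 5.1 tbsp
cake flour: (1 cup + 6 tbsp = 1.375 cup) × 4/5 × 114 g/cup = 125.4 g
bread flour: 1 cup × 4/5 × 127 g/cup ÷ 1000 g/kg ≈ 0.1 kg
molasses: (1 cup + 7 tbsp = 1.4375 cup) × 4/5 × 328 g/cup = 377.2 g

butter: 5.1 tbsp; cake flour: 125.4 g; bread flour: 0.1 kg; molasses: 377.2 g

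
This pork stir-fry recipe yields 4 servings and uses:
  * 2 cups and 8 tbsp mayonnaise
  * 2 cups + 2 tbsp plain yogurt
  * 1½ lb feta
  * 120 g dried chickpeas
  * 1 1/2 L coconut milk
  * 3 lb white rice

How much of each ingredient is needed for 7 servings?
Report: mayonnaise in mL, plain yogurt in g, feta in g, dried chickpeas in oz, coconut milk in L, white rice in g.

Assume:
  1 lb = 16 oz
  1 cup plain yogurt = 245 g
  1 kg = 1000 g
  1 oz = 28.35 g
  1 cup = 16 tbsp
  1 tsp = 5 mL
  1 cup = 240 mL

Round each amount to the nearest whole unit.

mayonnaise: 1050 mL; plain yogurt: 911 g; feta: 1191 g; dried chickpeas: 7 oz; coconut milk: 3 L; white rice: 2381 g

Scaling factor: 7/4 = 1.75.
mayonnaise: (2 cup + 8 tbsp = 2.5 cup) × 7/4 × 240 mL/cup = 1050 mL
plain yogurt: (2 cup + 2 tbsp = 2.125 cup) × 7/4 × 245 g/cup ≈ 911 g
feta: 1.5 lb × 7/4 × 16 oz/lb × 28.35 g/oz ≈ 1191 g
dried chickpeas: 120 g × 7/4 ÷ 28.35 g/oz ≈ 7 oz
coconut milk: 1.5 L × 7/4 ≈ 3 L
white rice: 3 lb × 7/4 × 16 oz/lb × 28.35 g/oz ≈ 2381 g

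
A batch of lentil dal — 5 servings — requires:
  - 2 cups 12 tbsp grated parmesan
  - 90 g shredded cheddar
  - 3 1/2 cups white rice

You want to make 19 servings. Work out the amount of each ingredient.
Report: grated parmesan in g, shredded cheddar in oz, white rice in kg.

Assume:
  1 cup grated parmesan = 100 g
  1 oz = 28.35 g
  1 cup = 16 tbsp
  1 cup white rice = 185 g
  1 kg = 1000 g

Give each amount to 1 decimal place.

Scaling factor: 19/5 = 3.8.
grated parmesan: (2 cup + 12 tbsp = 2.75 cup) × 19/5 × 100 g/cup = 1045.0 g
shredded cheddar: 90 g × 19/5 ÷ 28.35 g/oz ≈ 12.1 oz
white rice: 3.5 cup × 19/5 × 185 g/cup ÷ 1000 g/kg ≈ 2.5 kg

grated parmesan: 1045.0 g; shredded cheddar: 12.1 oz; white rice: 2.5 kg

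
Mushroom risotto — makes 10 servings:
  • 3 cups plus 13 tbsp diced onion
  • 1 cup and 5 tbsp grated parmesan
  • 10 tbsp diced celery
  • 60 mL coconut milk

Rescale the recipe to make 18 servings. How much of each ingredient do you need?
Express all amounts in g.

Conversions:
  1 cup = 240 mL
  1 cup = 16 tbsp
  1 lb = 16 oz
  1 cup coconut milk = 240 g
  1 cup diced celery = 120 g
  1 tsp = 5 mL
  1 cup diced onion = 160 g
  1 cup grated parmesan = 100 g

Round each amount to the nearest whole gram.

diced onion: 1098 g; grated parmesan: 236 g; diced celery: 135 g; coconut milk: 108 g

Scaling factor: 18/10 = 9/5 = 1.8.
diced onion: (3 cup + 13 tbsp = 3.8125 cup) × 9/5 × 160 g/cup = 1098 g
grated parmesan: (1 cup + 5 tbsp = 1.3125 cup) × 9/5 × 100 g/cup ≈ 236 g
diced celery: 10 tbsp × 9/5 ÷ 16 tbsp/cup × 120 g/cup = 135 g
coconut milk: 60 mL × 9/5 ÷ 240 mL/cup × 240 g/cup = 108 g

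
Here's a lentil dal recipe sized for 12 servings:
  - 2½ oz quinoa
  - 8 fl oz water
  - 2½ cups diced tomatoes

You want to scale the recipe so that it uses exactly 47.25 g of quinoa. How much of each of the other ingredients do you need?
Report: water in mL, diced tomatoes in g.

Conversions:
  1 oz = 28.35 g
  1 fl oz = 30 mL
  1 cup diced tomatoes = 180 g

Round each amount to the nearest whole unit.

water: 160 mL; diced tomatoes: 300 g

The original recipe has 70.875 g of quinoa, so the scaling factor is 47.25 ÷ 70.875 = 2/3.
water: 8 fl oz × 2/3 × 30 mL/fl oz = 160 mL
diced tomatoes: 2.5 cup × 2/3 × 180 g/cup = 300 g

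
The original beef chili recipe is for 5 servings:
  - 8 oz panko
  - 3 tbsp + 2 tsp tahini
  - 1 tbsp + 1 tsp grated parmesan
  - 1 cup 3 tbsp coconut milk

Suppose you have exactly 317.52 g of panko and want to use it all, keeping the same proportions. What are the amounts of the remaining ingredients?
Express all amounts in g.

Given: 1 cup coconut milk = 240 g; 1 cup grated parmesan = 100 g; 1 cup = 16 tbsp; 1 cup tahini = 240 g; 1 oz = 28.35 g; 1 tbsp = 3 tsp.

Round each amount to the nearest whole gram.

The original recipe has 226.8 g of panko, so the scaling factor is 317.52 ÷ 226.8 = 7/5 = 1.4.
tahini: (3 tbsp + 2 tsp = 11/3 tbsp) × 7/5 ÷ 16 tbsp/cup × 240 g/cup = 77 g
grated parmesan: (1 tbsp + 1 tsp = 4/3 tbsp) × 7/5 ÷ 16 tbsp/cup × 100 g/cup ≈ 12 g
coconut milk: (1 cup + 3 tbsp = 1.1875 cup) × 7/5 × 240 g/cup = 399 g

tahini: 77 g; grated parmesan: 12 g; coconut milk: 399 g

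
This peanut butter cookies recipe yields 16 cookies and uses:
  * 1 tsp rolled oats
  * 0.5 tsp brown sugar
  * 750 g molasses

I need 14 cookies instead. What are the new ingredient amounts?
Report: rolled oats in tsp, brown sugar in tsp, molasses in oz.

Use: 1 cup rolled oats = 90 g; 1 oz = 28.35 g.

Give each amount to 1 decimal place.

Scaling factor: 14/16 = 7/8 = 0.875.
rolled oats: 1 tsp × 7/8 ≈ 0.9 tsp
brown sugar: 0.5 tsp × 7/8 ≈ 0.4 tsp
molasses: 750 g × 7/8 ÷ 28.35 g/oz ≈ 23.1 oz

rolled oats: 0.9 tsp; brown sugar: 0.4 tsp; molasses: 23.1 oz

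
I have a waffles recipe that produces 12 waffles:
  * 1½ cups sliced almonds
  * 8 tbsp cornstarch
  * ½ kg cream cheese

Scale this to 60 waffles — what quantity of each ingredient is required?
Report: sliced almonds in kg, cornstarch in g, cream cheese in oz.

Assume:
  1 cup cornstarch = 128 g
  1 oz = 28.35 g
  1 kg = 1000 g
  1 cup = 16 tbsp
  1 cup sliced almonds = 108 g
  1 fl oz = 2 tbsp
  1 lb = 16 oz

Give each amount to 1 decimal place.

sliced almonds: 0.8 kg; cornstarch: 320.0 g; cream cheese: 88.2 oz

Scaling factor: 60/12 = 5.
sliced almonds: 1.5 cup × 5 × 108 g/cup ÷ 1000 g/kg ≈ 0.8 kg
cornstarch: 8 tbsp × 5 ÷ 16 tbsp/cup × 128 g/cup = 320.0 g
cream cheese: 0.5 kg × 5 × 1000 g/kg ÷ 28.35 g/oz ≈ 88.2 oz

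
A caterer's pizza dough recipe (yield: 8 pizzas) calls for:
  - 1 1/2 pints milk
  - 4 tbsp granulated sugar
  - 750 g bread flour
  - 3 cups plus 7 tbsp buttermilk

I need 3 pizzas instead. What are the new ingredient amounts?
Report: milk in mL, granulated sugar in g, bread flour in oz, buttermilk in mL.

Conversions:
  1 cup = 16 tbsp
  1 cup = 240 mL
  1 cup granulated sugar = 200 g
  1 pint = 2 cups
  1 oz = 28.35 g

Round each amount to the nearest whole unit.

Scaling factor: 3/8 = 0.375.
milk: 1.5 pint × 3/8 × 2 cup/pint × 240 mL/cup = 270 mL
granulated sugar: 4 tbsp × 3/8 ÷ 16 tbsp/cup × 200 g/cup ≈ 19 g
bread flour: 750 g × 3/8 ÷ 28.35 g/oz ≈ 10 oz
buttermilk: (3 cup + 7 tbsp = 3.4375 cup) × 3/8 × 240 mL/cup ≈ 309 mL

milk: 270 mL; granulated sugar: 19 g; bread flour: 10 oz; buttermilk: 309 mL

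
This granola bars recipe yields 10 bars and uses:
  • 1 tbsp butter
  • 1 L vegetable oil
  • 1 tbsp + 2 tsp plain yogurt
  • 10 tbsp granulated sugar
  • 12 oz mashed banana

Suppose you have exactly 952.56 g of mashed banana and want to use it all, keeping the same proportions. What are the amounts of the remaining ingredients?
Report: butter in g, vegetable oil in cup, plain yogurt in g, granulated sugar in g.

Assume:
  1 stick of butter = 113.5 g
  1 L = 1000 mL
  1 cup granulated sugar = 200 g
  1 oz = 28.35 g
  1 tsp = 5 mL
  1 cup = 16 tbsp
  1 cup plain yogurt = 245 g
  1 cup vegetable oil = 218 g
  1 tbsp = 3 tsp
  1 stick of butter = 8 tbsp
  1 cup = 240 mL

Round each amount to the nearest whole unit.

The original recipe has 340.2 g of mashed banana, so the scaling factor is 952.56 ÷ 340.2 = 14/5 = 2.8.
butter: 1 tbsp × 14/5 ÷ 8 tbsp/stick × 113.5 g/stick ≈ 40 g
vegetable oil: 1 L × 14/5 × 1000 mL/L ÷ 240 mL/cup ≈ 12 cup
plain yogurt: (1 tbsp + 2 tsp = 5/3 tbsp) × 14/5 ÷ 16 tbsp/cup × 245 g/cup ≈ 71 g
granulated sugar: 10 tbsp × 14/5 ÷ 16 tbsp/cup × 200 g/cup = 350 g

butter: 40 g; vegetable oil: 12 cup; plain yogurt: 71 g; granulated sugar: 350 g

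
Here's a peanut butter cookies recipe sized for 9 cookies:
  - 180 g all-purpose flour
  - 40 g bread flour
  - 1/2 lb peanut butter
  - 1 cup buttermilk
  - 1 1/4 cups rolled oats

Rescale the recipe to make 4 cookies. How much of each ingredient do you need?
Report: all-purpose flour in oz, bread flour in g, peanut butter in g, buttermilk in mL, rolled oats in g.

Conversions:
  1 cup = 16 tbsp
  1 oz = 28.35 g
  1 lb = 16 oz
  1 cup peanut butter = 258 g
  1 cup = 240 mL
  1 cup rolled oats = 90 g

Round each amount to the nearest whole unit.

all-purpose flour: 3 oz; bread flour: 18 g; peanut butter: 101 g; buttermilk: 107 mL; rolled oats: 50 g

Scaling factor: 4/9.
all-purpose flour: 180 g × 4/9 ÷ 28.35 g/oz ≈ 3 oz
bread flour: 40 g × 4/9 ≈ 18 g
peanut butter: 0.5 lb × 4/9 × 16 oz/lb × 28.35 g/oz ≈ 101 g
buttermilk: 1 cup × 4/9 × 240 mL/cup ≈ 107 mL
rolled oats: 1.25 cup × 4/9 × 90 g/cup = 50 g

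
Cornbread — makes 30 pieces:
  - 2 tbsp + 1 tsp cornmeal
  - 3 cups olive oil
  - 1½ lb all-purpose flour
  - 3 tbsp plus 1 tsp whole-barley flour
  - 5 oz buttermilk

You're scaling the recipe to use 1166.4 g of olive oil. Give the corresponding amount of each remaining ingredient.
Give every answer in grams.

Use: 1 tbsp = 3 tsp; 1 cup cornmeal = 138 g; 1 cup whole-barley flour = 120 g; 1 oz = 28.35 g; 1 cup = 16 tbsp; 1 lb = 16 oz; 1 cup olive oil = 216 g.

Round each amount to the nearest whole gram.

cornmeal: 36 g; all-purpose flour: 1225 g; whole-barley flour: 45 g; buttermilk: 255 g

The original recipe has 648 g of olive oil, so the scaling factor is 1166.4 ÷ 648 = 9/5 = 1.8.
cornmeal: (2 tbsp + 1 tsp = 7/3 tbsp) × 9/5 ÷ 16 tbsp/cup × 138 g/cup ≈ 36 g
all-purpose flour: 1.5 lb × 9/5 × 16 oz/lb × 28.35 g/oz ≈ 1225 g
whole-barley flour: (3 tbsp + 1 tsp = 10/3 tbsp) × 9/5 ÷ 16 tbsp/cup × 120 g/cup = 45 g
buttermilk: 5 oz × 9/5 × 28.35 g/oz ≈ 255 g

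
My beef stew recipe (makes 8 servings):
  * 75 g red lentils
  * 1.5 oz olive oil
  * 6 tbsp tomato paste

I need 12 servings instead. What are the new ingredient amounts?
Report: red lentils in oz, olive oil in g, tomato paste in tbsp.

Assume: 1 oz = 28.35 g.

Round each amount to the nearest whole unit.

Scaling factor: 12/8 = 3/2 = 1.5.
red lentils: 75 g × 3/2 ÷ 28.35 g/oz ≈ 4 oz
olive oil: 1.5 oz × 3/2 × 28.35 g/oz ≈ 64 g
tomato paste: 6 tbsp × 3/2 = 9 tbsp

red lentils: 4 oz; olive oil: 64 g; tomato paste: 9 tbsp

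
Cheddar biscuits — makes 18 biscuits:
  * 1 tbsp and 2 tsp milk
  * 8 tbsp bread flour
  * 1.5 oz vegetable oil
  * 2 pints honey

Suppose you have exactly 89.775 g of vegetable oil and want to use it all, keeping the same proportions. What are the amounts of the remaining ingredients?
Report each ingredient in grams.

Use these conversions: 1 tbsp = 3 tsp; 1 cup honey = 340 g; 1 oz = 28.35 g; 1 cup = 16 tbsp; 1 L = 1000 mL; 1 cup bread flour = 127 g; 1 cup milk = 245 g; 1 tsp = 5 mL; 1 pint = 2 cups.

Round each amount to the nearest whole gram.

The original recipe has 42.525 g of vegetable oil, so the scaling factor is 89.775 ÷ 42.525 = 19/9.
milk: (1 tbsp + 2 tsp = 5/3 tbsp) × 19/9 ÷ 16 tbsp/cup × 245 g/cup ≈ 54 g
bread flour: 8 tbsp × 19/9 ÷ 16 tbsp/cup × 127 g/cup ≈ 134 g
honey: 2 pint × 19/9 × 2 cup/pint × 340 g/cup ≈ 2871 g

milk: 54 g; bread flour: 134 g; honey: 2871 g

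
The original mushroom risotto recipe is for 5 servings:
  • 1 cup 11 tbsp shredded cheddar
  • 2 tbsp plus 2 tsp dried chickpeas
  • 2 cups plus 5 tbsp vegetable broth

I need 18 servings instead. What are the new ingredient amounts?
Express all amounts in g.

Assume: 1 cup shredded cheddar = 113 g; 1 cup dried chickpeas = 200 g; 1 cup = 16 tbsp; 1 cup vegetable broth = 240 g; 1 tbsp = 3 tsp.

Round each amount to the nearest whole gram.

Scaling factor: 18/5 = 3.6.
shredded cheddar: (1 cup + 11 tbsp = 1.6875 cup) × 18/5 × 113 g/cup ≈ 686 g
dried chickpeas: (2 tbsp + 2 tsp = 8/3 tbsp) × 18/5 ÷ 16 tbsp/cup × 200 g/cup = 120 g
vegetable broth: (2 cup + 5 tbsp = 2.3125 cup) × 18/5 × 240 g/cup = 1998 g

shredded cheddar: 686 g; dried chickpeas: 120 g; vegetable broth: 1998 g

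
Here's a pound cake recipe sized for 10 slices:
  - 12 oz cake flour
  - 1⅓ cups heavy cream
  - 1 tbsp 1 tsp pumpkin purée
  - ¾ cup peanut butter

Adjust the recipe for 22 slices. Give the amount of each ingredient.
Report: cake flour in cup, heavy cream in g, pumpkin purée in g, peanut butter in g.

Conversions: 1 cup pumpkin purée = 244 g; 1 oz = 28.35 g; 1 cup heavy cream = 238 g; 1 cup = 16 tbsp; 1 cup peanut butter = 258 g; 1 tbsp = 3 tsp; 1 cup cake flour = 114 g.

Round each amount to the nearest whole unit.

cake flour: 7 cup; heavy cream: 698 g; pumpkin purée: 45 g; peanut butter: 426 g

Scaling factor: 22/10 = 11/5 = 2.2.
cake flour: 12 oz × 11/5 × 28.35 g/oz ÷ 114 g/cup ≈ 7 cup
heavy cream: 4/3 cup × 11/5 × 238 g/cup ≈ 698 g
pumpkin purée: (1 tbsp + 1 tsp = 4/3 tbsp) × 11/5 ÷ 16 tbsp/cup × 244 g/cup ≈ 45 g
peanut butter: 0.75 cup × 11/5 × 258 g/cup ≈ 426 g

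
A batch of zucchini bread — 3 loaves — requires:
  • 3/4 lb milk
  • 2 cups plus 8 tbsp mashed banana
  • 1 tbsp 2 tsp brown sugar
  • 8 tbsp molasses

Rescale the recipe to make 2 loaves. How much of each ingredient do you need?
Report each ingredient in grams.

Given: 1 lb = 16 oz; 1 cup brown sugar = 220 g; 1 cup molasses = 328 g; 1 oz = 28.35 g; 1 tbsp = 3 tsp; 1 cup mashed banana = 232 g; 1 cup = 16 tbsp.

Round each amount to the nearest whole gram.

Scaling factor: 2/3.
milk: 0.75 lb × 2/3 × 16 oz/lb × 28.35 g/oz ≈ 227 g
mashed banana: (2 cup + 8 tbsp = 2.5 cup) × 2/3 × 232 g/cup ≈ 387 g
brown sugar: (1 tbsp + 2 tsp = 5/3 tbsp) × 2/3 ÷ 16 tbsp/cup × 220 g/cup ≈ 15 g
molasses: 8 tbsp × 2/3 ÷ 16 tbsp/cup × 328 g/cup ≈ 109 g

milk: 227 g; mashed banana: 387 g; brown sugar: 15 g; molasses: 109 g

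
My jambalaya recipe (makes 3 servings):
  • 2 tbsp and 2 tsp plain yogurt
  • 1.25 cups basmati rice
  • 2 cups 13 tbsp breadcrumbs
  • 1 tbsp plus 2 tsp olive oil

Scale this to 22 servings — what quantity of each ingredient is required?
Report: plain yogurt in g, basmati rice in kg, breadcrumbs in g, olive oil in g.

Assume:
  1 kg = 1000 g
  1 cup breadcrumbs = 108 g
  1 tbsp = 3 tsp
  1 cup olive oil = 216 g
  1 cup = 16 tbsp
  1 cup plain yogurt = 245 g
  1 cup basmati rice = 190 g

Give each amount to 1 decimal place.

Scaling factor: 22/3.
plain yogurt: (2 tbsp + 2 tsp = 8/3 tbsp) × 22/3 ÷ 16 tbsp/cup × 245 g/cup ≈ 299.4 g
basmati rice: 1.25 cup × 22/3 × 190 g/cup ÷ 1000 g/kg ≈ 1.7 kg
breadcrumbs: (2 cup + 13 tbsp = 2.8125 cup) × 22/3 × 108 g/cup = 2227.5 g
olive oil: (1 tbsp + 2 tsp = 5/3 tbsp) × 22/3 ÷ 16 tbsp/cup × 216 g/cup = 165.0 g

plain yogurt: 299.4 g; basmati rice: 1.7 kg; breadcrumbs: 2227.5 g; olive oil: 165.0 g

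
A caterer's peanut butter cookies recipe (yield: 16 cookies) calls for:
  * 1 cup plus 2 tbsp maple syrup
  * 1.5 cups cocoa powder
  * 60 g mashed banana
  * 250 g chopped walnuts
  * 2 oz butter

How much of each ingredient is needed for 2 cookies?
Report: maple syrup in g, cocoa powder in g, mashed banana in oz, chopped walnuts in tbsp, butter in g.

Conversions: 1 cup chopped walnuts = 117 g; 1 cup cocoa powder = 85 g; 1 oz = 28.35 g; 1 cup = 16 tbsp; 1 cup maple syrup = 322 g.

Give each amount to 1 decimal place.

maple syrup: 45.3 g; cocoa powder: 15.9 g; mashed banana: 0.3 oz; chopped walnuts: 4.3 tbsp; butter: 7.1 g

Scaling factor: 2/16 = 1/8 = 0.125.
maple syrup: (1 cup + 2 tbsp = 1.125 cup) × 1/8 × 322 g/cup ≈ 45.3 g
cocoa powder: 1.5 cup × 1/8 × 85 g/cup ≈ 15.9 g
mashed banana: 60 g × 1/8 ÷ 28.35 g/oz ≈ 0.3 oz
chopped walnuts: 250 g × 1/8 ÷ 117 g/cup × 16 tbsp/cup ≈ 4.3 tbsp
butter: 2 oz × 1/8 × 28.35 g/oz ≈ 7.1 g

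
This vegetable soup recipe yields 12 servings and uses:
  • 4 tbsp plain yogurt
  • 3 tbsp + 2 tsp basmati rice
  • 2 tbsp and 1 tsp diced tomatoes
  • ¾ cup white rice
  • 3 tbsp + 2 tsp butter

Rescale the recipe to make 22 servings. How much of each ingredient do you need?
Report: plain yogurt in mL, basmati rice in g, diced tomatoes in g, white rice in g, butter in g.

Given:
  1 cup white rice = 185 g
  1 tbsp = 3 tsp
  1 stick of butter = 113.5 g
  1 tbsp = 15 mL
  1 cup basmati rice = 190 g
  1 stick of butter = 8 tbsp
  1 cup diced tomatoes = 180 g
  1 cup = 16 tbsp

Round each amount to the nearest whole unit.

plain yogurt: 110 mL; basmati rice: 80 g; diced tomatoes: 48 g; white rice: 254 g; butter: 95 g

Scaling factor: 22/12 = 11/6.
plain yogurt: 4 tbsp × 11/6 × 15 mL/tbsp = 110 mL
basmati rice: (3 tbsp + 2 tsp = 11/3 tbsp) × 11/6 ÷ 16 tbsp/cup × 190 g/cup ≈ 80 g
diced tomatoes: (2 tbsp + 1 tsp = 7/3 tbsp) × 11/6 ÷ 16 tbsp/cup × 180 g/cup ≈ 48 g
white rice: 0.75 cup × 11/6 × 185 g/cup ≈ 254 g
butter: (3 tbsp + 2 tsp = 11/3 tbsp) × 11/6 ÷ 8 tbsp/stick × 113.5 g/stick ≈ 95 g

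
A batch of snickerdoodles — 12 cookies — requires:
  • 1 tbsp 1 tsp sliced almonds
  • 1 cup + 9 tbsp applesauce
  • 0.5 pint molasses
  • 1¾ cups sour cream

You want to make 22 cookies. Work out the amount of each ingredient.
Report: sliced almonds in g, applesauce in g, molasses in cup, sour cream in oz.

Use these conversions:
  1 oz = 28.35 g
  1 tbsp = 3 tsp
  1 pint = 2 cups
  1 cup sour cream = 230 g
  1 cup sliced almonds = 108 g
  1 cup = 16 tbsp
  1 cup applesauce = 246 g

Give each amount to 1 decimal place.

Scaling factor: 22/12 = 11/6.
sliced almonds: (1 tbsp + 1 tsp = 4/3 tbsp) × 11/6 ÷ 16 tbsp/cup × 108 g/cup = 16.5 g
applesauce: (1 cup + 9 tbsp = 1.5625 cup) × 11/6 × 246 g/cup ≈ 704.7 g
molasses: 0.5 pint × 11/6 × 2 cup/pint ≈ 1.8 cup
sour cream: 1.75 cup × 11/6 × 230 g/cup ÷ 28.35 g/oz ≈ 26.0 oz

sliced almonds: 16.5 g; applesauce: 704.7 g; molasses: 1.8 cup; sour cream: 26.0 oz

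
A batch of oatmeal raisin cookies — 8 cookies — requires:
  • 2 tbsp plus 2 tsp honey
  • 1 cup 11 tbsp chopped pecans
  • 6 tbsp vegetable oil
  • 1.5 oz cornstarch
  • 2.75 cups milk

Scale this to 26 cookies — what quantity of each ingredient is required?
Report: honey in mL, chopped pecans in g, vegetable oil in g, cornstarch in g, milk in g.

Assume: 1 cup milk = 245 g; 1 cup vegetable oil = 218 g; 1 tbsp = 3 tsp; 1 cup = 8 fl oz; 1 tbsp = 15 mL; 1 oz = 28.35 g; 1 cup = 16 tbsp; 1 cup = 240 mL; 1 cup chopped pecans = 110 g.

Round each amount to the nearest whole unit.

honey: 130 mL; chopped pecans: 603 g; vegetable oil: 266 g; cornstarch: 138 g; milk: 2190 g

Scaling factor: 26/8 = 13/4 = 3.25.
honey: (2 tbsp + 2 tsp = 8/3 tbsp) × 13/4 × 15 mL/tbsp = 130 mL
chopped pecans: (1 cup + 11 tbsp = 1.6875 cup) × 13/4 × 110 g/cup ≈ 603 g
vegetable oil: 6 tbsp × 13/4 ÷ 16 tbsp/cup × 218 g/cup ≈ 266 g
cornstarch: 1.5 oz × 13/4 × 28.35 g/oz ≈ 138 g
milk: 2.75 cup × 13/4 × 245 g/cup ≈ 2190 g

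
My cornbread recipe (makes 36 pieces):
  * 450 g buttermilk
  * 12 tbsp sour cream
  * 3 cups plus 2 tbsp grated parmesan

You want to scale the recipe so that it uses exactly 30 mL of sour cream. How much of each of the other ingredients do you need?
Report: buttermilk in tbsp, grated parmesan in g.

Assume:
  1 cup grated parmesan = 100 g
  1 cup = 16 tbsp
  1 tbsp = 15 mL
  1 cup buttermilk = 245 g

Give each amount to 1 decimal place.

The original recipe has 180 mL of sour cream, so the scaling factor is 30 ÷ 180 = 1/6.
buttermilk: 450 g × 1/6 ÷ 245 g/cup × 16 tbsp/cup ≈ 4.9 tbsp
grated parmesan: (3 cup + 2 tbsp = 3.125 cup) × 1/6 × 100 g/cup ≈ 52.1 g

buttermilk: 4.9 tbsp; grated parmesan: 52.1 g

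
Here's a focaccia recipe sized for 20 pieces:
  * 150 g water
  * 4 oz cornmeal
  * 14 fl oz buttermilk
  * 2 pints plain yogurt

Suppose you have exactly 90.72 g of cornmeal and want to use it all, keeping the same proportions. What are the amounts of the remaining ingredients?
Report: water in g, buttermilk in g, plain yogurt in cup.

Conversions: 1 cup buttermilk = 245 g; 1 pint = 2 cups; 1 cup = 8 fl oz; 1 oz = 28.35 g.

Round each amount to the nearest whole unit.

The original recipe has 113.4 g of cornmeal, so the scaling factor is 90.72 ÷ 113.4 = 4/5 = 0.8.
water: 150 g × 4/5 = 120 g
buttermilk: 14 fl oz × 4/5 ÷ 8 fl oz/cup × 245 g/cup = 343 g
plain yogurt: 2 pint × 4/5 × 2 cup/pint ≈ 3 cup

water: 120 g; buttermilk: 343 g; plain yogurt: 3 cup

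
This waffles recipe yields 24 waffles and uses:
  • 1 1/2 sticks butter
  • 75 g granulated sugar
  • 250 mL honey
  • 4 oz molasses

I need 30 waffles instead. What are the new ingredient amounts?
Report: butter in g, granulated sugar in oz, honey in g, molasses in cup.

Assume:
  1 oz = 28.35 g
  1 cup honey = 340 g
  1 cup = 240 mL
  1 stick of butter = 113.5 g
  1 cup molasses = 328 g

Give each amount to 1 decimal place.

butter: 212.8 g; granulated sugar: 3.3 oz; honey: 442.7 g; molasses: 0.4 cup

Scaling factor: 30/24 = 5/4 = 1.25.
butter: 1.5 stick × 5/4 × 113.5 g/stick ≈ 212.8 g
granulated sugar: 75 g × 5/4 ÷ 28.35 g/oz ≈ 3.3 oz
honey: 250 mL × 5/4 ÷ 240 mL/cup × 340 g/cup ≈ 442.7 g
molasses: 4 oz × 5/4 × 28.35 g/oz ÷ 328 g/cup ≈ 0.4 cup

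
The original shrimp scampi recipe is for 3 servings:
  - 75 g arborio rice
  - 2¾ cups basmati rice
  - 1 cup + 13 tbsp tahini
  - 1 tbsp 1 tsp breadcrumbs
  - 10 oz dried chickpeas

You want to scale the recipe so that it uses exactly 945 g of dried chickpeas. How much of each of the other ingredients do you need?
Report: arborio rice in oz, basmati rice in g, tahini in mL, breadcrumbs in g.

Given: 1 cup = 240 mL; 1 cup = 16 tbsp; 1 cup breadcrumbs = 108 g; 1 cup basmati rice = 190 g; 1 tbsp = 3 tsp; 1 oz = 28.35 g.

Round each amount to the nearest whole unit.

arborio rice: 9 oz; basmati rice: 1742 g; tahini: 1450 mL; breadcrumbs: 30 g

The original recipe has 283.5 g of dried chickpeas, so the scaling factor is 945 ÷ 283.5 = 10/3.
arborio rice: 75 g × 10/3 ÷ 28.35 g/oz ≈ 9 oz
basmati rice: 2.75 cup × 10/3 × 190 g/cup ≈ 1742 g
tahini: (1 cup + 13 tbsp = 1.8125 cup) × 10/3 × 240 mL/cup = 1450 mL
breadcrumbs: (1 tbsp + 1 tsp = 4/3 tbsp) × 10/3 ÷ 16 tbsp/cup × 108 g/cup = 30 g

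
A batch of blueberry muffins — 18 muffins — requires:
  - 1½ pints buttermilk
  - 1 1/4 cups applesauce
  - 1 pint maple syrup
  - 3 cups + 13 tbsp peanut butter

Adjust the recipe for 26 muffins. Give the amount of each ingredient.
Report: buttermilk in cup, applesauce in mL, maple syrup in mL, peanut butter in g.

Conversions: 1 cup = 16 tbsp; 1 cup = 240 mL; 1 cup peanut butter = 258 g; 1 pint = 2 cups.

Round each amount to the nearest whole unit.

buttermilk: 4 cup; applesauce: 433 mL; maple syrup: 693 mL; peanut butter: 1421 g

Scaling factor: 26/18 = 13/9.
buttermilk: 1.5 pint × 13/9 × 2 cup/pint ≈ 4 cup
applesauce: 1.25 cup × 13/9 × 240 mL/cup ≈ 433 mL
maple syrup: 1 pint × 13/9 × 2 cup/pint × 240 mL/cup ≈ 693 mL
peanut butter: (3 cup + 13 tbsp = 3.8125 cup) × 13/9 × 258 g/cup ≈ 1421 g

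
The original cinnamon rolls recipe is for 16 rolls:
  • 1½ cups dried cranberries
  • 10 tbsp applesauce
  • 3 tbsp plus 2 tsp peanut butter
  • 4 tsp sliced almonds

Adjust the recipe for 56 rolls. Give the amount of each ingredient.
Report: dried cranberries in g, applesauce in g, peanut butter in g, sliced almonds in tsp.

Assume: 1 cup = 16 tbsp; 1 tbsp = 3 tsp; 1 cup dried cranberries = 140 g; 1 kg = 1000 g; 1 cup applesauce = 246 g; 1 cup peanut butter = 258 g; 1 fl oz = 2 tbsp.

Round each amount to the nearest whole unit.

Scaling factor: 56/16 = 7/2 = 3.5.
dried cranberries: 1.5 cup × 7/2 × 140 g/cup = 735 g
applesauce: 10 tbsp × 7/2 ÷ 16 tbsp/cup × 246 g/cup ≈ 538 g
peanut butter: (3 tbsp + 2 tsp = 11/3 tbsp) × 7/2 ÷ 16 tbsp/cup × 258 g/cup ≈ 207 g
sliced almonds: 4 tsp × 7/2 = 14 tsp

dried cranberries: 735 g; applesauce: 538 g; peanut butter: 207 g; sliced almonds: 14 tsp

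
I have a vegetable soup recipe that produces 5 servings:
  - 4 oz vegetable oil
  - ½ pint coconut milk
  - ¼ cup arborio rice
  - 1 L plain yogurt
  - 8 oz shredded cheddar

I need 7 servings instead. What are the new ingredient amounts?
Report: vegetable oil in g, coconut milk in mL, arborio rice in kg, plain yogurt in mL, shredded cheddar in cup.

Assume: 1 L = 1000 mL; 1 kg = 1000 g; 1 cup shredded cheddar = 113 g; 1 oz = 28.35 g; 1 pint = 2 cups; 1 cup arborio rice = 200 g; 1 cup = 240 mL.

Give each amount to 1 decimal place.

vegetable oil: 158.8 g; coconut milk: 336.0 mL; arborio rice: 0.1 kg; plain yogurt: 1400.0 mL; shredded cheddar: 2.8 cup

Scaling factor: 7/5 = 1.4.
vegetable oil: 4 oz × 7/5 × 28.35 g/oz ≈ 158.8 g
coconut milk: 0.5 pint × 7/5 × 2 cup/pint × 240 mL/cup = 336.0 mL
arborio rice: 0.25 cup × 7/5 × 200 g/cup ÷ 1000 g/kg ≈ 0.1 kg
plain yogurt: 1 L × 7/5 × 1000 mL/L = 1400.0 mL
shredded cheddar: 8 oz × 7/5 × 28.35 g/oz ÷ 113 g/cup ≈ 2.8 cup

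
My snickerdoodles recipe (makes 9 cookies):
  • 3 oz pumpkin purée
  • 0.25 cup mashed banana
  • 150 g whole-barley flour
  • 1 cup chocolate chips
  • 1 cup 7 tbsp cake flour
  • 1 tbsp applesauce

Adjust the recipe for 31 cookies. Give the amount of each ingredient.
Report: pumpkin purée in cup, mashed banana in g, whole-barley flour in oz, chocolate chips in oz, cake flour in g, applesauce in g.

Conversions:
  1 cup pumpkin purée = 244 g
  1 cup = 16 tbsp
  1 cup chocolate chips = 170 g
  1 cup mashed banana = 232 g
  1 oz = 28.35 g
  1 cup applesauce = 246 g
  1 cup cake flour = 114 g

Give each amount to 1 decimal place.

pumpkin purée: 1.2 cup; mashed banana: 199.8 g; whole-barley flour: 18.2 oz; chocolate chips: 20.7 oz; cake flour: 564.5 g; applesauce: 53.0 g

Scaling factor: 31/9.
pumpkin purée: 3 oz × 31/9 × 28.35 g/oz ÷ 244 g/cup ≈ 1.2 cup
mashed banana: 0.25 cup × 31/9 × 232 g/cup ≈ 199.8 g
whole-barley flour: 150 g × 31/9 ÷ 28.35 g/oz ≈ 18.2 oz
chocolate chips: 1 cup × 31/9 × 170 g/cup ÷ 28.35 g/oz ≈ 20.7 oz
cake flour: (1 cup + 7 tbsp = 1.4375 cup) × 31/9 × 114 g/cup ≈ 564.5 g
applesauce: 1 tbsp × 31/9 ÷ 16 tbsp/cup × 246 g/cup ≈ 53.0 g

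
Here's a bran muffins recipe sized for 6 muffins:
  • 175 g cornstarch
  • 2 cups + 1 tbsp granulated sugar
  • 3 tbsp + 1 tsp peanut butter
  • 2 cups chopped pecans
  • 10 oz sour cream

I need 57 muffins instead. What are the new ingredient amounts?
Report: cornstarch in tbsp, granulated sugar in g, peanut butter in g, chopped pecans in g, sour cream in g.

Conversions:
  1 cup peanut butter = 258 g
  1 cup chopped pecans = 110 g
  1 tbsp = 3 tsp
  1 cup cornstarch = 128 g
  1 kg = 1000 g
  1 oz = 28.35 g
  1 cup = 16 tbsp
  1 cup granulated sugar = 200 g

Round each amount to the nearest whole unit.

cornstarch: 208 tbsp; granulated sugar: 3919 g; peanut butter: 511 g; chopped pecans: 2090 g; sour cream: 2693 g

Scaling factor: 57/6 = 19/2 = 9.5.
cornstarch: 175 g × 19/2 ÷ 128 g/cup × 16 tbsp/cup ≈ 208 tbsp
granulated sugar: (2 cup + 1 tbsp = 2.0625 cup) × 19/2 × 200 g/cup ≈ 3919 g
peanut butter: (3 tbsp + 1 tsp = 10/3 tbsp) × 19/2 ÷ 16 tbsp/cup × 258 g/cup ≈ 511 g
chopped pecans: 2 cup × 19/2 × 110 g/cup = 2090 g
sour cream: 10 oz × 19/2 × 28.35 g/oz ≈ 2693 g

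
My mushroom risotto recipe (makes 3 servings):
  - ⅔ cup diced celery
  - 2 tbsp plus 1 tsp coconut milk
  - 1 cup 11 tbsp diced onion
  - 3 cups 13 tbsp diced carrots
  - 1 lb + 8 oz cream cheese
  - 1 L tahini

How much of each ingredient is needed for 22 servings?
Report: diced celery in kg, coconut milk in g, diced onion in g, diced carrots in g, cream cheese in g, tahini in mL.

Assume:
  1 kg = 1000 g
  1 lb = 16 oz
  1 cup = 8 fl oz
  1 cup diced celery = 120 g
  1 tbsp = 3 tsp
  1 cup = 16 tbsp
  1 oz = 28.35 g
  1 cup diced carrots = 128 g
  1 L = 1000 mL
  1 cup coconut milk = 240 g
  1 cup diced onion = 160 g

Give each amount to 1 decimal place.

diced celery: 0.6 kg; coconut milk: 256.7 g; diced onion: 1980.0 g; diced carrots: 3578.7 g; cream cheese: 4989.6 g; tahini: 7333.3 mL

Scaling factor: 22/3.
diced celery: 2/3 cup × 22/3 × 120 g/cup ÷ 1000 g/kg ≈ 0.6 kg
coconut milk: (2 tbsp + 1 tsp = 7/3 tbsp) × 22/3 ÷ 16 tbsp/cup × 240 g/cup ≈ 256.7 g
diced onion: (1 cup + 11 tbsp = 1.6875 cup) × 22/3 × 160 g/cup = 1980.0 g
diced carrots: (3 cup + 13 tbsp = 3.8125 cup) × 22/3 × 128 g/cup ≈ 3578.7 g
cream cheese: (1 lb + 8 oz = 1.5 lb) × 22/3 × 16 oz/lb × 28.35 g/oz = 4989.6 g
tahini: 1 L × 22/3 × 1000 mL/L ≈ 7333.3 mL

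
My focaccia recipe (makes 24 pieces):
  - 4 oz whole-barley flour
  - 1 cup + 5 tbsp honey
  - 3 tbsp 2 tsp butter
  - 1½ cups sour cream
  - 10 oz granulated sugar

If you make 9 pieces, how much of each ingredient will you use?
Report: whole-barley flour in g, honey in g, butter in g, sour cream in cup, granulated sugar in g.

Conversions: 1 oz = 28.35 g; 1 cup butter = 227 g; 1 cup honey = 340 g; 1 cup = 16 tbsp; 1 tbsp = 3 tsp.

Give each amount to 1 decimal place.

whole-barley flour: 42.5 g; honey: 167.3 g; butter: 19.5 g; sour cream: 0.6 cup; granulated sugar: 106.3 g

Scaling factor: 9/24 = 3/8 = 0.375.
whole-barley flour: 4 oz × 3/8 × 28.35 g/oz ≈ 42.5 g
honey: (1 cup + 5 tbsp = 1.3125 cup) × 3/8 × 340 g/cup ≈ 167.3 g
butter: (3 tbsp + 2 tsp = 11/3 tbsp) × 3/8 ÷ 16 tbsp/cup × 227 g/cup ≈ 19.5 g
sour cream: 1.5 cup × 3/8 ≈ 0.6 cup
granulated sugar: 10 oz × 3/8 × 28.35 g/oz ≈ 106.3 g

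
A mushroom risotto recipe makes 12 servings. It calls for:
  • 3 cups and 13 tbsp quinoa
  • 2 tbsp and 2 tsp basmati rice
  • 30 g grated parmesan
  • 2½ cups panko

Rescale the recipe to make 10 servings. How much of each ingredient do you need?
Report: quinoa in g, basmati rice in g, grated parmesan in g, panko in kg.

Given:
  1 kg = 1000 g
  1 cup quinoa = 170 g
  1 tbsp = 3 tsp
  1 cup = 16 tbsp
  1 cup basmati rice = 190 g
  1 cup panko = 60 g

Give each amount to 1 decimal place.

Scaling factor: 10/12 = 5/6.
quinoa: (3 cup + 13 tbsp = 3.8125 cup) × 5/6 × 170 g/cup ≈ 540.1 g
basmati rice: (2 tbsp + 2 tsp = 8/3 tbsp) × 5/6 ÷ 16 tbsp/cup × 190 g/cup ≈ 26.4 g
grated parmesan: 30 g × 5/6 = 25.0 g
panko: 2.5 cup × 5/6 × 60 g/cup ÷ 1000 g/kg ≈ 0.1 kg

quinoa: 540.1 g; basmati rice: 26.4 g; grated parmesan: 25.0 g; panko: 0.1 kg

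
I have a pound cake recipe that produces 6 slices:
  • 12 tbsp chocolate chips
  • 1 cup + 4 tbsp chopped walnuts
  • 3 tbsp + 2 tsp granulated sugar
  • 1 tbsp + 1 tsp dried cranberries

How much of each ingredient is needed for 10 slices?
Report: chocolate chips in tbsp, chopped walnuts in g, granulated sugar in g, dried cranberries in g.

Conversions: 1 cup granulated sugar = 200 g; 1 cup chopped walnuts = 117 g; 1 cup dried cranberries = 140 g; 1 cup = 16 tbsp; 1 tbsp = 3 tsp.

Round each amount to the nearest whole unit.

chocolate chips: 20 tbsp; chopped walnuts: 244 g; granulated sugar: 76 g; dried cranberries: 19 g

Scaling factor: 10/6 = 5/3.
chocolate chips: 12 tbsp × 5/3 = 20 tbsp
chopped walnuts: (1 cup + 4 tbsp = 1.25 cup) × 5/3 × 117 g/cup ≈ 244 g
granulated sugar: (3 tbsp + 2 tsp = 11/3 tbsp) × 5/3 ÷ 16 tbsp/cup × 200 g/cup ≈ 76 g
dried cranberries: (1 tbsp + 1 tsp = 4/3 tbsp) × 5/3 ÷ 16 tbsp/cup × 140 g/cup ≈ 19 g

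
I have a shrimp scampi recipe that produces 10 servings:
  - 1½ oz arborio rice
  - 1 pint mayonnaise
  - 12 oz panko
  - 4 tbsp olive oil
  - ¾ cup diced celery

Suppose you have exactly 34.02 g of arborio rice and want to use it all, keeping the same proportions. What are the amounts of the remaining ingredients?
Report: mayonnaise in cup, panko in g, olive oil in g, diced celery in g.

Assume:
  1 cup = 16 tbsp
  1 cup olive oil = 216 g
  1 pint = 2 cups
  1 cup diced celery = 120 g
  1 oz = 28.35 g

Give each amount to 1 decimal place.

mayonnaise: 1.6 cup; panko: 272.2 g; olive oil: 43.2 g; diced celery: 72.0 g

The original recipe has 42.525 g of arborio rice, so the scaling factor is 34.02 ÷ 42.525 = 4/5 = 0.8.
mayonnaise: 1 pint × 4/5 × 2 cup/pint = 1.6 cup
panko: 12 oz × 4/5 × 28.35 g/oz ≈ 272.2 g
olive oil: 4 tbsp × 4/5 ÷ 16 tbsp/cup × 216 g/cup = 43.2 g
diced celery: 0.75 cup × 4/5 × 120 g/cup = 72.0 g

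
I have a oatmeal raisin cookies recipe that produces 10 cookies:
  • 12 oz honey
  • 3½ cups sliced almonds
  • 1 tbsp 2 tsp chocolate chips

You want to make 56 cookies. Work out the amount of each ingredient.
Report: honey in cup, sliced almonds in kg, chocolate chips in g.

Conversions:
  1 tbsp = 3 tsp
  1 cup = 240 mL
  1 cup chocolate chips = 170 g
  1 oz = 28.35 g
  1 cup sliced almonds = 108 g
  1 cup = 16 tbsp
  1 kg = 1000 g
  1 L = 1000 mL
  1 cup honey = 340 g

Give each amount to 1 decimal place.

Scaling factor: 56/10 = 28/5 = 5.6.
honey: 12 oz × 28/5 × 28.35 g/oz ÷ 340 g/cup ≈ 5.6 cup
sliced almonds: 3.5 cup × 28/5 × 108 g/cup ÷ 1000 g/kg ≈ 2.1 kg
chocolate chips: (1 tbsp + 2 tsp = 5/3 tbsp) × 28/5 ÷ 16 tbsp/cup × 170 g/cup ≈ 99.2 g

honey: 5.6 cup; sliced almonds: 2.1 kg; chocolate chips: 99.2 g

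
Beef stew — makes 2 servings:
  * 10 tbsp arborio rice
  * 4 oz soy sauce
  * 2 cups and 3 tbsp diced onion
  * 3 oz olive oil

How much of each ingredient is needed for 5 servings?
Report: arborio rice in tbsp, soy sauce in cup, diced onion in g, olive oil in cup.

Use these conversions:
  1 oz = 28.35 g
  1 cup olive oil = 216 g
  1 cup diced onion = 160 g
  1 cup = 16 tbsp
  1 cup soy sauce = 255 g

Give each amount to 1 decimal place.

arborio rice: 25.0 tbsp; soy sauce: 1.1 cup; diced onion: 875.0 g; olive oil: 1.0 cup

Scaling factor: 5/2 = 2.5.
arborio rice: 10 tbsp × 5/2 = 25.0 tbsp
soy sauce: 4 oz × 5/2 × 28.35 g/oz ÷ 255 g/cup ≈ 1.1 cup
diced onion: (2 cup + 3 tbsp = 2.1875 cup) × 5/2 × 160 g/cup = 875.0 g
olive oil: 3 oz × 5/2 × 28.35 g/oz ÷ 216 g/cup ≈ 1.0 cup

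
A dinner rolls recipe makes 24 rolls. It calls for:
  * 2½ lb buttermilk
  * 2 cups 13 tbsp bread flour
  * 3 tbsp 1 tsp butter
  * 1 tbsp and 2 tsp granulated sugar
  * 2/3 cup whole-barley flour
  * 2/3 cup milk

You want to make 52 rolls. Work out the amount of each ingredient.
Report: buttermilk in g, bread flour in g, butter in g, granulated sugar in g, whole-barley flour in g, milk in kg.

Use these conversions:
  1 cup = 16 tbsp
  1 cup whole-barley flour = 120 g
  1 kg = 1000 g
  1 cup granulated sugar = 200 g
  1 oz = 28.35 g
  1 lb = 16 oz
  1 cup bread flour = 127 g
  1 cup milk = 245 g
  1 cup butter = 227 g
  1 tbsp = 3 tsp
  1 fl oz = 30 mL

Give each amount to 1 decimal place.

buttermilk: 2457.0 g; bread flour: 773.9 g; butter: 102.5 g; granulated sugar: 45.1 g; whole-barley flour: 173.3 g; milk: 0.4 kg

Scaling factor: 52/24 = 13/6.
buttermilk: 2.5 lb × 13/6 × 16 oz/lb × 28.35 g/oz = 2457.0 g
bread flour: (2 cup + 13 tbsp = 2.8125 cup) × 13/6 × 127 g/cup ≈ 773.9 g
butter: (3 tbsp + 1 tsp = 10/3 tbsp) × 13/6 ÷ 16 tbsp/cup × 227 g/cup ≈ 102.5 g
granulated sugar: (1 tbsp + 2 tsp = 5/3 tbsp) × 13/6 ÷ 16 tbsp/cup × 200 g/cup ≈ 45.1 g
whole-barley flour: 2/3 cup × 13/6 × 120 g/cup ≈ 173.3 g
milk: 2/3 cup × 13/6 × 245 g/cup ÷ 1000 g/kg ≈ 0.4 kg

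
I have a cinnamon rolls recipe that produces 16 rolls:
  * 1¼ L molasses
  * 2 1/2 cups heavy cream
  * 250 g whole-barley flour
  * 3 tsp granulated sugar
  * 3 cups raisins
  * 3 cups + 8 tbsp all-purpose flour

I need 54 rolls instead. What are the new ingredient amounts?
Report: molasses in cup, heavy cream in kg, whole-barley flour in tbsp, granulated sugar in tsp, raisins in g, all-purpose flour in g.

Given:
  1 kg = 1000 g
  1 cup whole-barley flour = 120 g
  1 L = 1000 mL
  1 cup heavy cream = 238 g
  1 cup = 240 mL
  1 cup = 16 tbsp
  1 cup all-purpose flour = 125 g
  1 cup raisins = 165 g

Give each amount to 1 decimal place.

molasses: 17.6 cup; heavy cream: 2.0 kg; whole-barley flour: 112.5 tbsp; granulated sugar: 10.1 tsp; raisins: 1670.6 g; all-purpose flour: 1476.6 g

Scaling factor: 54/16 = 27/8 = 3.375.
molasses: 1.25 L × 27/8 × 1000 mL/L ÷ 240 mL/cup ≈ 17.6 cup
heavy cream: 2.5 cup × 27/8 × 238 g/cup ÷ 1000 g/kg ≈ 2.0 kg
whole-barley flour: 250 g × 27/8 ÷ 120 g/cup × 16 tbsp/cup = 112.5 tbsp
granulated sugar: 3 tsp × 27/8 ≈ 10.1 tsp
raisins: 3 cup × 27/8 × 165 g/cup ≈ 1670.6 g
all-purpose flour: (3 cup + 8 tbsp = 3.5 cup) × 27/8 × 125 g/cup ≈ 1476.6 g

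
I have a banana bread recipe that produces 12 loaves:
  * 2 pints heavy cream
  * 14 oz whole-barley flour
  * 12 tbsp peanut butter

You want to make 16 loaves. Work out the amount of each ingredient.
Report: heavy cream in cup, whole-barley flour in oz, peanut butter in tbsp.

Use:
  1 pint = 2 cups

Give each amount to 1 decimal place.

Scaling factor: 16/12 = 4/3.
heavy cream: 2 pint × 4/3 × 2 cup/pint ≈ 5.3 cup
whole-barley flour: 14 oz × 4/3 ≈ 18.7 oz
peanut butter: 12 tbsp × 4/3 = 16.0 tbsp

heavy cream: 5.3 cup; whole-barley flour: 18.7 oz; peanut butter: 16.0 tbsp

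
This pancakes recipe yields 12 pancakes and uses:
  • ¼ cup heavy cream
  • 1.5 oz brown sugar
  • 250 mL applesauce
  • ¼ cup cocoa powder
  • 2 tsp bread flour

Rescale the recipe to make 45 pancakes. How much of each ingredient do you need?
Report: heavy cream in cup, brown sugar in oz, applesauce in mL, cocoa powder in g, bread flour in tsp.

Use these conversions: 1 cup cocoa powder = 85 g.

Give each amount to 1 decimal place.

heavy cream: 0.9 cup; brown sugar: 5.6 oz; applesauce: 937.5 mL; cocoa powder: 79.7 g; bread flour: 7.5 tsp

Scaling factor: 45/12 = 15/4 = 3.75.
heavy cream: 0.25 cup × 15/4 ≈ 0.9 cup
brown sugar: 1.5 oz × 15/4 ≈ 5.6 oz
applesauce: 250 mL × 15/4 = 937.5 mL
cocoa powder: 0.25 cup × 15/4 × 85 g/cup ≈ 79.7 g
bread flour: 2 tsp × 15/4 = 7.5 tsp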